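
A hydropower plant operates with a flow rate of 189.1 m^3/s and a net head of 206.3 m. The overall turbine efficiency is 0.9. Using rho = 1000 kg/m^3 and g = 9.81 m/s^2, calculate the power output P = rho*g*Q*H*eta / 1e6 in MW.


P = 1000 * 9.81 * 189.1 * 206.3 * 0.9 / 1e6 = 344.4310 MW


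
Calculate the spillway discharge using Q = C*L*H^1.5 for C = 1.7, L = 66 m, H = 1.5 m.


Q = 1.7 * 66 * 1.5^1.5 = 206.1246 m^3/s


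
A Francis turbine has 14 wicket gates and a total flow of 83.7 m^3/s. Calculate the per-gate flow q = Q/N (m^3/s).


q = 83.7 / 14 = 5.9786 m^3/s


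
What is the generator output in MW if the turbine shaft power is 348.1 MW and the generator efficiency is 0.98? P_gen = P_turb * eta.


P_gen = 348.1 * 0.98 = 341.1380 MW


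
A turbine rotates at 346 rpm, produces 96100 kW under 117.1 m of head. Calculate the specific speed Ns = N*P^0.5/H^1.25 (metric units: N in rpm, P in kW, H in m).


Ns = 346 * 96100^0.5 / 117.1^1.25 = 278.4464


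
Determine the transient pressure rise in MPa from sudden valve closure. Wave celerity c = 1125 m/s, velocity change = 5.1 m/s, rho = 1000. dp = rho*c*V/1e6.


dp = 1000 * 1125 * 5.1 / 1e6 = 5.7375 MPa


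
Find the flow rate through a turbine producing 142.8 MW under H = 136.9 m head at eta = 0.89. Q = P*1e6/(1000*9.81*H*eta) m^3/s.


Q = 142.8 * 1e6 / (1000 * 9.81 * 136.9 * 0.89) = 119.4719 m^3/s


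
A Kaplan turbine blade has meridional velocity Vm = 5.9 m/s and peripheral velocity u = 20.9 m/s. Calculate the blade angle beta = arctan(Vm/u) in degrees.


beta = arctan(5.9 / 20.9) = 15.7642 degrees


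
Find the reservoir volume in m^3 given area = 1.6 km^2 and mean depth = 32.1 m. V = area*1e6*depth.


V = 1.6 * 1e6 * 32.1 = 5.1360e+07 m^3


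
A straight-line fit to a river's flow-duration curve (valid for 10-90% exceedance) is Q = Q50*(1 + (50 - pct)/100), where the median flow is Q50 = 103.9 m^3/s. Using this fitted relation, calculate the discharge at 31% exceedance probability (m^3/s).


Q = 103.9 * (1 + (50 - 31)/100) = 123.6410 m^3/s


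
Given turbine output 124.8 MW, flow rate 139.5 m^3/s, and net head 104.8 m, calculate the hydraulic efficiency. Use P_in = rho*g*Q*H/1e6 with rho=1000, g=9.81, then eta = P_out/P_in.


P_in = 1000 * 9.81 * 139.5 * 104.8 / 1e6 = 143.4183 MW
eta = 124.8 / 143.4183 = 0.8702


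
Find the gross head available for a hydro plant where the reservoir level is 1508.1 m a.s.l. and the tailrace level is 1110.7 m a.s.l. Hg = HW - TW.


Hg = 1508.1 - 1110.7 = 397.4000 m


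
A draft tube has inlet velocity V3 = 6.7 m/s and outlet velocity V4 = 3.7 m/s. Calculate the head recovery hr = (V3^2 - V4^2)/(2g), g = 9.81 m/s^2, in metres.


hr = (6.7^2 - 3.7^2) / (2*9.81) = 1.5902 m


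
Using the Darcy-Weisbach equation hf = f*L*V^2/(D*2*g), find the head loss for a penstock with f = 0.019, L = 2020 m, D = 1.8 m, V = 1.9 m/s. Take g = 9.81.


hf = 0.019 * 2020 * 1.9^2 / (1.8 * 2 * 9.81) = 3.9232 m


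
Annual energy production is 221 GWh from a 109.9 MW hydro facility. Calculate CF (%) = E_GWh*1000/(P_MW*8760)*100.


CF = 221 * 1000 / (109.9 * 8760) * 100 = 22.9557 %


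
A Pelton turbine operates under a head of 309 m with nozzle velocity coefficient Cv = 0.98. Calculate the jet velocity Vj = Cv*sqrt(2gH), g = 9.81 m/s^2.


Vj = 0.98 * sqrt(2*9.81*309) = 76.3053 m/s


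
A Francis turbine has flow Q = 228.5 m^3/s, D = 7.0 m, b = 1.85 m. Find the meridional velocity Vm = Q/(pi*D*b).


Vm = 228.5 / (pi * 7.0 * 1.85) = 5.6165 m/s


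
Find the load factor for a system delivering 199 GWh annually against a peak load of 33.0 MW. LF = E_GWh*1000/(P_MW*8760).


LF = 199 * 1000 / (33.0 * 8760) = 0.6884


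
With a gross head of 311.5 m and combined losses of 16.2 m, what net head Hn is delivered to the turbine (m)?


Hn = 311.5 - 16.2 = 295.3000 m


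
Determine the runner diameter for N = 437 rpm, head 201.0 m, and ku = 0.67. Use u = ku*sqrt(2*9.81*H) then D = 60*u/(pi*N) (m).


u = 0.67 * sqrt(2*9.81*201.0) = 42.0748 m/s
D = 60 * 42.0748 / (pi * 437) = 1.8388 m


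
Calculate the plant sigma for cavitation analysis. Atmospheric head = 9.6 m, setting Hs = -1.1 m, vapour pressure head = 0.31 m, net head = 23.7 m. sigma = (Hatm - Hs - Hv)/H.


sigma = (9.6 - (-1.1) - 0.31) / 23.7 = 0.4384


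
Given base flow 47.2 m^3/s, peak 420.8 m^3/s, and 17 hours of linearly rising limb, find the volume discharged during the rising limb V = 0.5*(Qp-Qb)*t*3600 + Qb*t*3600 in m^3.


V = 0.5*(420.8 - 47.2)*17*3600 + 47.2*17*3600 = 1.4321e+07 m^3


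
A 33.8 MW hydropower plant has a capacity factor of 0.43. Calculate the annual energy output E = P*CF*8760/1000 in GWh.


E = 33.8 * 0.43 * 8760 / 1000 = 127.3178 GWh


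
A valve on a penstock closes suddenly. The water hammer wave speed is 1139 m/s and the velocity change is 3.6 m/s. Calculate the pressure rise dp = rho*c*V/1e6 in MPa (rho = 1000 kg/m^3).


dp = 1000 * 1139 * 3.6 / 1e6 = 4.1004 MPa


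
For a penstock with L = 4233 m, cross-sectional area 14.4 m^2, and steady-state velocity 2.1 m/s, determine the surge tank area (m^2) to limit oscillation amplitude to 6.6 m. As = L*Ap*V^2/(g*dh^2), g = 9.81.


As = 4233 * 14.4 * 2.1^2 / (9.81 * 6.6^2) = 629.0606 m^2


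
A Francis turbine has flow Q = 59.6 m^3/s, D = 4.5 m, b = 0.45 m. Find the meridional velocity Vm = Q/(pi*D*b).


Vm = 59.6 / (pi * 4.5 * 0.45) = 9.3685 m/s


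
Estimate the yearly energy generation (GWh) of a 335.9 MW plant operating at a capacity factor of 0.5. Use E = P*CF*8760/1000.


E = 335.9 * 0.5 * 8760 / 1000 = 1471.2420 GWh


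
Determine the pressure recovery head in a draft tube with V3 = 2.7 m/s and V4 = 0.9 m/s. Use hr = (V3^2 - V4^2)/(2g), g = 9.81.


hr = (2.7^2 - 0.9^2) / (2*9.81) = 0.3303 m


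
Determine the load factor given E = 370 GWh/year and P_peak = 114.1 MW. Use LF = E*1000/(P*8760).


LF = 370 * 1000 / (114.1 * 8760) = 0.3702


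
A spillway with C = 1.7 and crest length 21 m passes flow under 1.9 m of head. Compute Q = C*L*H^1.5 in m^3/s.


Q = 1.7 * 21 * 1.9^1.5 = 93.4972 m^3/s


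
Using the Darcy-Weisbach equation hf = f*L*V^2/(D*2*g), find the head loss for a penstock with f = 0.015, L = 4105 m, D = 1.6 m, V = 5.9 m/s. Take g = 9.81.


hf = 0.015 * 4105 * 5.9^2 / (1.6 * 2 * 9.81) = 68.2794 m


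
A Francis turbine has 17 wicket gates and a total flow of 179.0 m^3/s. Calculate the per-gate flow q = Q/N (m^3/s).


q = 179.0 / 17 = 10.5294 m^3/s


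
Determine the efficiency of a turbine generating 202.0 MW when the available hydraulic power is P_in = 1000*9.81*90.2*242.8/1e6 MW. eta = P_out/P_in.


P_in = 1000 * 9.81 * 90.2 * 242.8 / 1e6 = 214.8445 MW
eta = 202.0 / 214.8445 = 0.9402


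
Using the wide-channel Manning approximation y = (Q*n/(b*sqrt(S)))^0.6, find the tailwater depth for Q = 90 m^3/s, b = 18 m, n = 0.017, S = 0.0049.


y = (90 * 0.017 / (18 * 0.0049^0.5))^0.6 = 1.1236 m


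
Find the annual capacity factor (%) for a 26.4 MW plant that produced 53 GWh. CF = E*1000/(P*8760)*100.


CF = 53 * 1000 / (26.4 * 8760) * 100 = 22.9175 %


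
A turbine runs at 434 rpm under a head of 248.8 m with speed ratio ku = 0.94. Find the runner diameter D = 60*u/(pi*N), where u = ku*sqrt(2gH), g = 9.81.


u = 0.94 * sqrt(2*9.81*248.8) = 65.6754 m/s
D = 60 * 65.6754 / (pi * 434) = 2.8901 m


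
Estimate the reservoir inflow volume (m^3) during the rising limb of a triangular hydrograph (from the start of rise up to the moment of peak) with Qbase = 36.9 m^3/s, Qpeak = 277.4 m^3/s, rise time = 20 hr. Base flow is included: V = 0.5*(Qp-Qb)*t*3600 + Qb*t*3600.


V = 0.5*(277.4 - 36.9)*20*3600 + 36.9*20*3600 = 1.1315e+07 m^3


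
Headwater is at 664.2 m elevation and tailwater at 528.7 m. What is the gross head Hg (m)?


Hg = 664.2 - 528.7 = 135.5000 m


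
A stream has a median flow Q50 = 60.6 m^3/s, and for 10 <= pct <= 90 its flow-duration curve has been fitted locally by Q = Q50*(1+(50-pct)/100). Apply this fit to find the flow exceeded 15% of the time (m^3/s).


Q = 60.6 * (1 + (50 - 15)/100) = 81.8100 m^3/s


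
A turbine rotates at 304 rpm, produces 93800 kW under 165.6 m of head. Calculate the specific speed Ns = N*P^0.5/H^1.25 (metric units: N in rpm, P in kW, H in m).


Ns = 304 * 93800^0.5 / 165.6^1.25 = 156.7291


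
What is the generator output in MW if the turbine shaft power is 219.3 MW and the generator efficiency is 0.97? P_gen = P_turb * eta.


P_gen = 219.3 * 0.97 = 212.7210 MW


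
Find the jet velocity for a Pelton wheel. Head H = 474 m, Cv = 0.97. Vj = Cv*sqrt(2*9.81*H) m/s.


Vj = 0.97 * sqrt(2*9.81*474) = 93.5428 m/s


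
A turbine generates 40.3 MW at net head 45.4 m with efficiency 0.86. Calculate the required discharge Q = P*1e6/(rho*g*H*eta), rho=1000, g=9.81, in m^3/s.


Q = 40.3 * 1e6 / (1000 * 9.81 * 45.4 * 0.86) = 105.2160 m^3/s


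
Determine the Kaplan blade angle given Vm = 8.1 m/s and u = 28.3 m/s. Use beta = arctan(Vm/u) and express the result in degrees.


beta = arctan(8.1 / 28.3) = 15.9721 degrees


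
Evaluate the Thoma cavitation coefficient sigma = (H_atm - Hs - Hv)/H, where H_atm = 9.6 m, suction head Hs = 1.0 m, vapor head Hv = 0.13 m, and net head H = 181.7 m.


sigma = (9.6 - 1.0 - 0.13) / 181.7 = 0.0466


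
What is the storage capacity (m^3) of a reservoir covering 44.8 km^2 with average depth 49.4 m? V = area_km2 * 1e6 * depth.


V = 44.8 * 1e6 * 49.4 = 2.2131e+09 m^3


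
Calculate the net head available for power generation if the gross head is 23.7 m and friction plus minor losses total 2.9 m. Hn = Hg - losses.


Hn = 23.7 - 2.9 = 20.8000 m


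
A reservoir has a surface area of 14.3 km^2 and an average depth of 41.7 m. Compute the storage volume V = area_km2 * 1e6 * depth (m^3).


V = 14.3 * 1e6 * 41.7 = 5.9631e+08 m^3


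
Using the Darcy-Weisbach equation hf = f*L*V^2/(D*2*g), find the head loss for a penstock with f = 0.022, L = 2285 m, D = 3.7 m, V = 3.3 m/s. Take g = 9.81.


hf = 0.022 * 2285 * 3.3^2 / (3.7 * 2 * 9.81) = 7.5411 m


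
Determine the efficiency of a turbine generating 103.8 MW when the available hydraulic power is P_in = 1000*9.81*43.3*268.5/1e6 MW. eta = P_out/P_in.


P_in = 1000 * 9.81 * 43.3 * 268.5 / 1e6 = 114.0516 MW
eta = 103.8 / 114.0516 = 0.9101


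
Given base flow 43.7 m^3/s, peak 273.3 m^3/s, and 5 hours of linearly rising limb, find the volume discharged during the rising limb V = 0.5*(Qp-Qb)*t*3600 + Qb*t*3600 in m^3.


V = 0.5*(273.3 - 43.7)*5*3600 + 43.7*5*3600 = 2.8530e+06 m^3


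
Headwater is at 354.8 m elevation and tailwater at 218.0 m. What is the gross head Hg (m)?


Hg = 354.8 - 218.0 = 136.8000 m


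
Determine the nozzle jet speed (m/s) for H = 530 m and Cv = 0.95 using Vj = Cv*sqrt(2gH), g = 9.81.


Vj = 0.95 * sqrt(2*9.81*530) = 96.8748 m/s


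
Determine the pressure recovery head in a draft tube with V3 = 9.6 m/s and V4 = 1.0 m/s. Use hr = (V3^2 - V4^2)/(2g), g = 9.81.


hr = (9.6^2 - 1.0^2) / (2*9.81) = 4.6463 m


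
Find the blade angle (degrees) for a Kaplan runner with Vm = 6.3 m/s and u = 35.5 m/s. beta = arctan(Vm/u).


beta = arctan(6.3 / 35.5) = 10.0632 degrees


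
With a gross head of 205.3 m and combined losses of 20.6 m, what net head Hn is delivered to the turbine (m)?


Hn = 205.3 - 20.6 = 184.7000 m


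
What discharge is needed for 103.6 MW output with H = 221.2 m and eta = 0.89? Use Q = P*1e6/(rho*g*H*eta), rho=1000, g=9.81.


Q = 103.6 * 1e6 / (1000 * 9.81 * 221.2 * 0.89) = 53.6433 m^3/s


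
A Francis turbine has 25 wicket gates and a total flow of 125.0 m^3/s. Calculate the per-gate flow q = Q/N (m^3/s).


q = 125.0 / 25 = 5.0000 m^3/s


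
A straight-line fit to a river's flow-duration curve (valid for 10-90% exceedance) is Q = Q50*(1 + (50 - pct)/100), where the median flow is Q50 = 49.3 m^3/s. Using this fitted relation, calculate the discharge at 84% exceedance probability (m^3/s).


Q = 49.3 * (1 + (50 - 84)/100) = 32.5380 m^3/s


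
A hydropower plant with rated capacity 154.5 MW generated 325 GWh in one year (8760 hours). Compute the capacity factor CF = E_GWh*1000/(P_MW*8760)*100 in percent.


CF = 325 * 1000 / (154.5 * 8760) * 100 = 24.0132 %


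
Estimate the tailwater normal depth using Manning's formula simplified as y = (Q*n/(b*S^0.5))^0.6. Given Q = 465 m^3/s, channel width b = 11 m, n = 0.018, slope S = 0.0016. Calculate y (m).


y = (465 * 0.018 / (11 * 0.0016^0.5))^0.6 = 5.8555 m


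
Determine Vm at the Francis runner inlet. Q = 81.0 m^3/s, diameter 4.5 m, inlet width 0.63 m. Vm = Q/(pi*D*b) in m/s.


Vm = 81.0 / (pi * 4.5 * 0.63) = 9.0946 m/s


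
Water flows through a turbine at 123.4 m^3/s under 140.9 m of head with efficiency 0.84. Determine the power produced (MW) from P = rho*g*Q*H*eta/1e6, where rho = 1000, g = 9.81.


P = 1000 * 9.81 * 123.4 * 140.9 * 0.84 / 1e6 = 143.2763 MW


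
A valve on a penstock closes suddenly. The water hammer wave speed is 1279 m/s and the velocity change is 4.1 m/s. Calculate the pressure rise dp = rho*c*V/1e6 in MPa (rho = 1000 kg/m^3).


dp = 1000 * 1279 * 4.1 / 1e6 = 5.2439 MPa


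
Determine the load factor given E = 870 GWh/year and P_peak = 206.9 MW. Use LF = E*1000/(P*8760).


LF = 870 * 1000 / (206.9 * 8760) = 0.4800


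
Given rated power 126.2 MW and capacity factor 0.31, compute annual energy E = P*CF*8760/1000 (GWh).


E = 126.2 * 0.31 * 8760 / 1000 = 342.7087 GWh


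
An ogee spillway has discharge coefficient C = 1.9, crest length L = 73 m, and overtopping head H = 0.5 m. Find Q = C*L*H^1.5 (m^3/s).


Q = 1.9 * 73 * 0.5^1.5 = 49.0379 m^3/s


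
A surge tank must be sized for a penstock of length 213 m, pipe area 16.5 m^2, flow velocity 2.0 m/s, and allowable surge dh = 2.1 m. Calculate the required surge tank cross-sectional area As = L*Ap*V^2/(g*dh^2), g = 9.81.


As = 213 * 16.5 * 2.0^2 / (9.81 * 2.1^2) = 324.9496 m^2


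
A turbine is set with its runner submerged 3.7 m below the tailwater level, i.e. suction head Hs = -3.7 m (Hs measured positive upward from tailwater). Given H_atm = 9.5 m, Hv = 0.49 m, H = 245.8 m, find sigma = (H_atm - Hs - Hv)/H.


sigma = (9.5 - (-3.7) - 0.49) / 245.8 = 0.0517


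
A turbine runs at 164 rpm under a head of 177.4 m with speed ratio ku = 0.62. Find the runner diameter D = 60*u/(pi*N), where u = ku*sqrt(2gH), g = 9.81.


u = 0.62 * sqrt(2*9.81*177.4) = 36.5778 m/s
D = 60 * 36.5778 / (pi * 164) = 4.2597 m


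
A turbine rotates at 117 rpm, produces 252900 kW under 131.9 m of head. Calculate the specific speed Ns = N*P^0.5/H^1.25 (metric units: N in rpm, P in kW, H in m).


Ns = 117 * 252900^0.5 / 131.9^1.25 = 131.6298


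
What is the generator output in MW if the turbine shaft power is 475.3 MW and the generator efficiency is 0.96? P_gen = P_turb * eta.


P_gen = 475.3 * 0.96 = 456.2880 MW


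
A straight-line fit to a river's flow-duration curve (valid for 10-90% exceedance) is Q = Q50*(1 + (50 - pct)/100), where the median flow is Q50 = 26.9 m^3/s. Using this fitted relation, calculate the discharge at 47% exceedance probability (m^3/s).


Q = 26.9 * (1 + (50 - 47)/100) = 27.7070 m^3/s


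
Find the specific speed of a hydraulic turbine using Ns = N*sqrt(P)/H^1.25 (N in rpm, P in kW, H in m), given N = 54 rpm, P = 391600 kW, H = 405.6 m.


Ns = 54 * 391600^0.5 / 405.6^1.25 = 18.5649


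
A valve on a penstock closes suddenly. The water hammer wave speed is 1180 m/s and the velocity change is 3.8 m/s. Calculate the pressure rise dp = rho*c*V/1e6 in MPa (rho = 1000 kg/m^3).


dp = 1000 * 1180 * 3.8 / 1e6 = 4.4840 MPa


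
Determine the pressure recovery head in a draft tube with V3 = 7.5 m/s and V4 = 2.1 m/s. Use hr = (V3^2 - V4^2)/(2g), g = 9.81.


hr = (7.5^2 - 2.1^2) / (2*9.81) = 2.6422 m


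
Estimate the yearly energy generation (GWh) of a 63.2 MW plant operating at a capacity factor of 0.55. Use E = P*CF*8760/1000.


E = 63.2 * 0.55 * 8760 / 1000 = 304.4976 GWh


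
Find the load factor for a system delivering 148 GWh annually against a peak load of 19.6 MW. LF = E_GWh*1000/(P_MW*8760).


LF = 148 * 1000 / (19.6 * 8760) = 0.8620


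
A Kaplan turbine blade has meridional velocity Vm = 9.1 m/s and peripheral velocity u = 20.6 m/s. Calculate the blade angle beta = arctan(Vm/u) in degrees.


beta = arctan(9.1 / 20.6) = 23.8333 degrees


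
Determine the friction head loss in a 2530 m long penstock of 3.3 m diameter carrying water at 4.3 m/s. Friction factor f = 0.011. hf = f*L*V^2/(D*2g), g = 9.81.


hf = 0.011 * 2530 * 4.3^2 / (3.3 * 2 * 9.81) = 7.9476 m


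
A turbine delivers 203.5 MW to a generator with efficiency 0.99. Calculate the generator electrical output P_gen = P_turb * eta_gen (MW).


P_gen = 203.5 * 0.99 = 201.4650 MW


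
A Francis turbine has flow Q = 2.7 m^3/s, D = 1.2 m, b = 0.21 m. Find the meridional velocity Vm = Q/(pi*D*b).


Vm = 2.7 / (pi * 1.2 * 0.21) = 3.4105 m/s


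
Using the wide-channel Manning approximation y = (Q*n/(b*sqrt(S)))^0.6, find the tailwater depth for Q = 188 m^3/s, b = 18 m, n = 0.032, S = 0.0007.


y = (188 * 0.032 / (18 * 0.0007^0.5))^0.6 = 4.5803 m


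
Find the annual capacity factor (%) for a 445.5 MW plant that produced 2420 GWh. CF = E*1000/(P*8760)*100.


CF = 2420 * 1000 / (445.5 * 8760) * 100 = 62.0103 %


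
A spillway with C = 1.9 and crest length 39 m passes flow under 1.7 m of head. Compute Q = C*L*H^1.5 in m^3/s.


Q = 1.9 * 39 * 1.7^1.5 = 164.2448 m^3/s


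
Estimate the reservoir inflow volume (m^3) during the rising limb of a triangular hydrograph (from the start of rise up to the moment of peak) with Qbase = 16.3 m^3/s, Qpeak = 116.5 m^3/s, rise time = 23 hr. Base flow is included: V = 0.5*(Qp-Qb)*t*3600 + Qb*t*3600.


V = 0.5*(116.5 - 16.3)*23*3600 + 16.3*23*3600 = 5.4979e+06 m^3


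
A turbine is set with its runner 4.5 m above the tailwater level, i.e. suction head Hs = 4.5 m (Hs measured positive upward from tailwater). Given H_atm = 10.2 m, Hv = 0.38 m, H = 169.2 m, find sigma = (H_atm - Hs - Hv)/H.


sigma = (10.2 - 4.5 - 0.38) / 169.2 = 0.0314


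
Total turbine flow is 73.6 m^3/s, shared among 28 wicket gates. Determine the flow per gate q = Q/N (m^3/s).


q = 73.6 / 28 = 2.6286 m^3/s


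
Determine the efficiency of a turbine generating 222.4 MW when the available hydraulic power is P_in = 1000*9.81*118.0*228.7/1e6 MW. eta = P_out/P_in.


P_in = 1000 * 9.81 * 118.0 * 228.7 / 1e6 = 264.7385 MW
eta = 222.4 / 264.7385 = 0.8401


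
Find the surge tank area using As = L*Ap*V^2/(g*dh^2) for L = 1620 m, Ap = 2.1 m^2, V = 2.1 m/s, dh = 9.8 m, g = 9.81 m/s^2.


As = 1620 * 2.1 * 2.1^2 / (9.81 * 9.8^2) = 15.9240 m^2


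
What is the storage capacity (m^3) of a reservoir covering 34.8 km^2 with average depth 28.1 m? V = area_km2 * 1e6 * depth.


V = 34.8 * 1e6 * 28.1 = 9.7788e+08 m^3


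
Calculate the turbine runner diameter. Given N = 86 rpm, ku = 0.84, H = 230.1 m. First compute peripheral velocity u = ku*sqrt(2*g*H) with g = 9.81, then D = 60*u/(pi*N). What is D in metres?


u = 0.84 * sqrt(2*9.81*230.1) = 56.4400 m/s
D = 60 * 56.4400 / (pi * 86) = 12.5340 m


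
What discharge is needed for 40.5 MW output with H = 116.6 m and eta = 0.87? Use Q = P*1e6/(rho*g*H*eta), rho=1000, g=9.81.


Q = 40.5 * 1e6 / (1000 * 9.81 * 116.6 * 0.87) = 40.6975 m^3/s


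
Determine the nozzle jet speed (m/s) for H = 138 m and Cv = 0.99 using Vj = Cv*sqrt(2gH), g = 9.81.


Vj = 0.99 * sqrt(2*9.81*138) = 51.5139 m/s


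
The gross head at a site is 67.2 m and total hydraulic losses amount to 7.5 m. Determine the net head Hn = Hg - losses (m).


Hn = 67.2 - 7.5 = 59.7000 m


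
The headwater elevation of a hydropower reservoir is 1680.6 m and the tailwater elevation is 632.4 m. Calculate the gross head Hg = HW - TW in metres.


Hg = 1680.6 - 632.4 = 1048.2000 m


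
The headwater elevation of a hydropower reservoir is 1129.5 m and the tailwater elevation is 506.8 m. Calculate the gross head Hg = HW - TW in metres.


Hg = 1129.5 - 506.8 = 622.7000 m


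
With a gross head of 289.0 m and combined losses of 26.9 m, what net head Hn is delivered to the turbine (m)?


Hn = 289.0 - 26.9 = 262.1000 m


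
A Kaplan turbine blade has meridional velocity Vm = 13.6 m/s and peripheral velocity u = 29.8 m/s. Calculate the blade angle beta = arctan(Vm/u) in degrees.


beta = arctan(13.6 / 29.8) = 24.5308 degrees


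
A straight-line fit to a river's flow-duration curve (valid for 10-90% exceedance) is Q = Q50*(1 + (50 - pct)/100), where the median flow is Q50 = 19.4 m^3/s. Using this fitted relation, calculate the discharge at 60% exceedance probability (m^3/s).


Q = 19.4 * (1 + (50 - 60)/100) = 17.4600 m^3/s


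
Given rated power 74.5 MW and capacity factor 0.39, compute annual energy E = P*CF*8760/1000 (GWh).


E = 74.5 * 0.39 * 8760 / 1000 = 254.5218 GWh


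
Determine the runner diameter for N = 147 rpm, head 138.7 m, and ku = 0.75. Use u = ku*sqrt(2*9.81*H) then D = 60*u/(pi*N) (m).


u = 0.75 * sqrt(2*9.81*138.7) = 39.1245 m/s
D = 60 * 39.1245 / (pi * 147) = 5.0832 m


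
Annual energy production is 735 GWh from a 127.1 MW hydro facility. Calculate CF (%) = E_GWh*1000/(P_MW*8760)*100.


CF = 735 * 1000 / (127.1 * 8760) * 100 = 66.0142 %


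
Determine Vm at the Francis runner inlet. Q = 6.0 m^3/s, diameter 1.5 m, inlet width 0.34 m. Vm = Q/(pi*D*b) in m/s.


Vm = 6.0 / (pi * 1.5 * 0.34) = 3.7448 m/s


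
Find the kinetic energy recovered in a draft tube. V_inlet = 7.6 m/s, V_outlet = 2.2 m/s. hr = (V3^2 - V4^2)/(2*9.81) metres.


hr = (7.6^2 - 2.2^2) / (2*9.81) = 2.6972 m


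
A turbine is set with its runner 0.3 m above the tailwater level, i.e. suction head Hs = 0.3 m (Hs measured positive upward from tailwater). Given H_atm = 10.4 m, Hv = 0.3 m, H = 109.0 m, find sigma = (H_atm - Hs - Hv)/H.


sigma = (10.4 - 0.3 - 0.3) / 109.0 = 0.0899


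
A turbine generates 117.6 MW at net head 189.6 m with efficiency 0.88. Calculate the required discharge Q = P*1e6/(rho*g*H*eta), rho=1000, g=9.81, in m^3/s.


Q = 117.6 * 1e6 / (1000 * 9.81 * 189.6 * 0.88) = 71.8484 m^3/s


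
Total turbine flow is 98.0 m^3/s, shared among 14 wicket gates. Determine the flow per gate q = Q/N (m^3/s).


q = 98.0 / 14 = 7.0000 m^3/s


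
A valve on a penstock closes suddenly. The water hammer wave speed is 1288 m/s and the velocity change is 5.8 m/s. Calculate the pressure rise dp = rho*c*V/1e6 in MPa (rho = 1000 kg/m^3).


dp = 1000 * 1288 * 5.8 / 1e6 = 7.4704 MPa


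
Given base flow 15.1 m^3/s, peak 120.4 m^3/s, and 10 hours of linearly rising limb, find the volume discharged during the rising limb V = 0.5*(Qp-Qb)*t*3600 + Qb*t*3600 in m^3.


V = 0.5*(120.4 - 15.1)*10*3600 + 15.1*10*3600 = 2.4390e+06 m^3


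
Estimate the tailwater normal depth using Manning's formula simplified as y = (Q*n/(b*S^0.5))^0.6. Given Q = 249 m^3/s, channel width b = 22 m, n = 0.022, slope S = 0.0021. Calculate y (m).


y = (249 * 0.022 / (22 * 0.0021^0.5))^0.6 = 2.7609 m


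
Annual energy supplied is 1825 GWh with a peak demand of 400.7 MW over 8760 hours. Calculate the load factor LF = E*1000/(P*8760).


LF = 1825 * 1000 / (400.7 * 8760) = 0.5199


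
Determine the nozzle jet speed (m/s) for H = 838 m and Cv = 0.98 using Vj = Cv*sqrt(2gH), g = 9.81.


Vj = 0.98 * sqrt(2*9.81*838) = 125.6602 m/s


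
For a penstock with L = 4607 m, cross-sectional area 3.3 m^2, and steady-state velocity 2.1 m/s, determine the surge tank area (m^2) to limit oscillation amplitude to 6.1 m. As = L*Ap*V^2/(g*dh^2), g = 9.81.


As = 4607 * 3.3 * 2.1^2 / (9.81 * 6.1^2) = 183.6716 m^2


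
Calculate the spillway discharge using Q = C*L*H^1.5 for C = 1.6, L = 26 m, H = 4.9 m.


Q = 1.6 * 26 * 4.9^1.5 = 451.2191 m^3/s


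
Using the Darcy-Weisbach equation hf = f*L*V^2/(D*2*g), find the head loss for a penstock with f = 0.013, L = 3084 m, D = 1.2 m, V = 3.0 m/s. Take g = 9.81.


hf = 0.013 * 3084 * 3.0^2 / (1.2 * 2 * 9.81) = 15.3257 m


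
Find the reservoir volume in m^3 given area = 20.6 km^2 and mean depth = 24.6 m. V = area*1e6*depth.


V = 20.6 * 1e6 * 24.6 = 5.0676e+08 m^3


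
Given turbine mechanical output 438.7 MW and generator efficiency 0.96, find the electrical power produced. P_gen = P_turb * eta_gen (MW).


P_gen = 438.7 * 0.96 = 421.1520 MW


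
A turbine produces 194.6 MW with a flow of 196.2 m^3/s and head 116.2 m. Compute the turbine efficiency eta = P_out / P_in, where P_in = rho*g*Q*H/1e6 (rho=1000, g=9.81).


P_in = 1000 * 9.81 * 196.2 * 116.2 / 1e6 = 223.6527 MW
eta = 194.6 / 223.6527 = 0.8701


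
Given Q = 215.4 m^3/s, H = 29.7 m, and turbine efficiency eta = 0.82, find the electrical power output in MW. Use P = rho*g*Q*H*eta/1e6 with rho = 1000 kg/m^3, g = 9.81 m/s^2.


P = 1000 * 9.81 * 215.4 * 29.7 * 0.82 / 1e6 = 51.4618 MW


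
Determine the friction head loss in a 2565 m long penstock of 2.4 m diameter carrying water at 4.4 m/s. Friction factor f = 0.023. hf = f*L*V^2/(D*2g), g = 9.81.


hf = 0.023 * 2565 * 4.4^2 / (2.4 * 2 * 9.81) = 24.2555 m


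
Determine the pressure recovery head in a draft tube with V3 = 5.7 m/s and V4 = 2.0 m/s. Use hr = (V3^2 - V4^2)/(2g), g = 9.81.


hr = (5.7^2 - 2.0^2) / (2*9.81) = 1.4521 m


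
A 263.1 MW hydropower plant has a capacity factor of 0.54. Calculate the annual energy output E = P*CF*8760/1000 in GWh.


E = 263.1 * 0.54 * 8760 / 1000 = 1244.5682 GWh


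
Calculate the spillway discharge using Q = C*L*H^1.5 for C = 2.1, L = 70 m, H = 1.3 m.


Q = 2.1 * 70 * 1.3^1.5 = 217.8875 m^3/s


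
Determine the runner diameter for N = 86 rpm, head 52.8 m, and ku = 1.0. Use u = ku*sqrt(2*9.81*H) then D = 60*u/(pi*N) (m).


u = 1.0 * sqrt(2*9.81*52.8) = 32.1860 m/s
D = 60 * 32.1860 / (pi * 86) = 7.1478 m


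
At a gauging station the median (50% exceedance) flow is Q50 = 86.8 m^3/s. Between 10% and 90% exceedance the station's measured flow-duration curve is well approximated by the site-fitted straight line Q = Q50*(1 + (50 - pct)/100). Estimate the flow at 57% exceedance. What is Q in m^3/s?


Q = 86.8 * (1 + (50 - 57)/100) = 80.7240 m^3/s


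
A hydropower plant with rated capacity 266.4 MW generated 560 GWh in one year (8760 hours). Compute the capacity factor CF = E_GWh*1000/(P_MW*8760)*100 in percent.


CF = 560 * 1000 / (266.4 * 8760) * 100 = 23.9966 %


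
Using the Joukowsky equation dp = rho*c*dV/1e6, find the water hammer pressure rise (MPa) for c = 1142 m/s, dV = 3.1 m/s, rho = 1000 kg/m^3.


dp = 1000 * 1142 * 3.1 / 1e6 = 3.5402 MPa


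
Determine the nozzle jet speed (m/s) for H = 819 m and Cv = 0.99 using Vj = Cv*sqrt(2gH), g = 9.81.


Vj = 0.99 * sqrt(2*9.81*819) = 125.4951 m/s


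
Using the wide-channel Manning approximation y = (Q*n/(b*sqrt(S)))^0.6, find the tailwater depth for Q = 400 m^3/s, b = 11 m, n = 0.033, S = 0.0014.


y = (400 * 0.033 / (11 * 0.0014^0.5))^0.6 = 8.0107 m


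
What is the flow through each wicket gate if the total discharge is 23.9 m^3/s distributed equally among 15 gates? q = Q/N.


q = 23.9 / 15 = 1.5933 m^3/s


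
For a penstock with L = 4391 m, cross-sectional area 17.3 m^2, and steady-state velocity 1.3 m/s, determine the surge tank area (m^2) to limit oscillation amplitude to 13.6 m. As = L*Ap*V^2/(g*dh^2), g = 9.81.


As = 4391 * 17.3 * 1.3^2 / (9.81 * 13.6^2) = 70.7537 m^2


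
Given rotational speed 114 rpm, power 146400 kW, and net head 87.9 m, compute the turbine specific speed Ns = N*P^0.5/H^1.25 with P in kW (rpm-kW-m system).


Ns = 114 * 146400^0.5 / 87.9^1.25 = 162.0650


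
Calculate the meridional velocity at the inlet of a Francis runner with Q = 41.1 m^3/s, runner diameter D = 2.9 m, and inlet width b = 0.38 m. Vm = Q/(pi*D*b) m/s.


Vm = 41.1 / (pi * 2.9 * 0.38) = 11.8716 m/s


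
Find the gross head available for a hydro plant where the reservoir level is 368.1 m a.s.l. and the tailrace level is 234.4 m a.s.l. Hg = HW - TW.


Hg = 368.1 - 234.4 = 133.7000 m


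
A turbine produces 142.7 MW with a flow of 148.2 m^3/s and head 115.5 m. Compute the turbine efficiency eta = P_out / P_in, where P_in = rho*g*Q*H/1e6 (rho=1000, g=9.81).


P_in = 1000 * 9.81 * 148.2 * 115.5 / 1e6 = 167.9188 MW
eta = 142.7 / 167.9188 = 0.8498


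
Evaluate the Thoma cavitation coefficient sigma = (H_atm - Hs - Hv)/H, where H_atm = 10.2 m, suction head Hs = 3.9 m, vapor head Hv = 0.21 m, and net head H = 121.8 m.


sigma = (10.2 - 3.9 - 0.21) / 121.8 = 0.0500


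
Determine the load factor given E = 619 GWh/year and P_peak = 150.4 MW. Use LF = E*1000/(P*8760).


LF = 619 * 1000 / (150.4 * 8760) = 0.4698


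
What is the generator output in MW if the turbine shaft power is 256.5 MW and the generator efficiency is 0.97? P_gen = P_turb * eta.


P_gen = 256.5 * 0.97 = 248.8050 MW


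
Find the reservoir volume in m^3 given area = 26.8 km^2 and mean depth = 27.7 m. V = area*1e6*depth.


V = 26.8 * 1e6 * 27.7 = 7.4236e+08 m^3


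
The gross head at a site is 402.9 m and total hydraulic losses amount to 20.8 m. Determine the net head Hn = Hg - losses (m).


Hn = 402.9 - 20.8 = 382.1000 m


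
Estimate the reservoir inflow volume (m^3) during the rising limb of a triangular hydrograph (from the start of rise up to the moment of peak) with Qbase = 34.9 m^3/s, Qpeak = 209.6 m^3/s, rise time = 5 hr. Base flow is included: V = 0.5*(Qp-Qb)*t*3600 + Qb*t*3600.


V = 0.5*(209.6 - 34.9)*5*3600 + 34.9*5*3600 = 2.2005e+06 m^3


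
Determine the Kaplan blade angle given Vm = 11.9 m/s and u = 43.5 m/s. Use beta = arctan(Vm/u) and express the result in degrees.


beta = arctan(11.9 / 43.5) = 15.2997 degrees


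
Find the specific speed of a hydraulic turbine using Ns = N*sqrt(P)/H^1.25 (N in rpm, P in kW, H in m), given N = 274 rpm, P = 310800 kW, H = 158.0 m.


Ns = 274 * 310800^0.5 / 158.0^1.25 = 272.6903


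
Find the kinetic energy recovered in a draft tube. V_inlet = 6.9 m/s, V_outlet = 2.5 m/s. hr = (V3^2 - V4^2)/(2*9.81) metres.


hr = (6.9^2 - 2.5^2) / (2*9.81) = 2.1081 m


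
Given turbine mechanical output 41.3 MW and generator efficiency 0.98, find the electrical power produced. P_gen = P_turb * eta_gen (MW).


P_gen = 41.3 * 0.98 = 40.4740 MW


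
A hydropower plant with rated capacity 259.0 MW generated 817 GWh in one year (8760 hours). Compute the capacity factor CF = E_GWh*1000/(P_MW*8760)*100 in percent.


CF = 817 * 1000 / (259.0 * 8760) * 100 = 36.0096 %


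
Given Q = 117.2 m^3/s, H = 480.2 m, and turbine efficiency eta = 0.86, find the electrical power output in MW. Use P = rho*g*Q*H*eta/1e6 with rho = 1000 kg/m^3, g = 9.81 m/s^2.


P = 1000 * 9.81 * 117.2 * 480.2 * 0.86 / 1e6 = 474.8071 MW


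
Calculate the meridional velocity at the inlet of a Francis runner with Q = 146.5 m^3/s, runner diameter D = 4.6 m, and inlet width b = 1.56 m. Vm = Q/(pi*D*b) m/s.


Vm = 146.5 / (pi * 4.6 * 1.56) = 6.4984 m/s


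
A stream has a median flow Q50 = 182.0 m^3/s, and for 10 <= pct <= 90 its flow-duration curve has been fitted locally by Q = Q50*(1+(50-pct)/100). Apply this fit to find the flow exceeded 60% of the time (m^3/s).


Q = 182.0 * (1 + (50 - 60)/100) = 163.8000 m^3/s


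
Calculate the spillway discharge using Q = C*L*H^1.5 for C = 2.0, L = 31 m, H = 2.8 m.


Q = 2.0 * 31 * 2.8^1.5 = 290.4884 m^3/s


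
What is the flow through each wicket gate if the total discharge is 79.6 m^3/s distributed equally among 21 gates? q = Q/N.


q = 79.6 / 21 = 3.7905 m^3/s


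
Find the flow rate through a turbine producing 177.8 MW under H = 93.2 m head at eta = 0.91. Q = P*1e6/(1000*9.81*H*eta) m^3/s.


Q = 177.8 * 1e6 / (1000 * 9.81 * 93.2 * 0.91) = 213.7005 m^3/s


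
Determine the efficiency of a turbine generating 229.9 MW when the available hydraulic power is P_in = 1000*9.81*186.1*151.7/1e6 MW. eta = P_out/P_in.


P_in = 1000 * 9.81 * 186.1 * 151.7 / 1e6 = 276.9497 MW
eta = 229.9 / 276.9497 = 0.8301


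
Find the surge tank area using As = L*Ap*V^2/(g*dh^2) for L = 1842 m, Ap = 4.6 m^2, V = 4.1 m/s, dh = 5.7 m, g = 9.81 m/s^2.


As = 1842 * 4.6 * 4.1^2 / (9.81 * 5.7^2) = 446.8857 m^2


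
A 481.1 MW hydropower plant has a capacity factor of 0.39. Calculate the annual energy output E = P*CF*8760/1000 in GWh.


E = 481.1 * 0.39 * 8760 / 1000 = 1643.6300 GWh


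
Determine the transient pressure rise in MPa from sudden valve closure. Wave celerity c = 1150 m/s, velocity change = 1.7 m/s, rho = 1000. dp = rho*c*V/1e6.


dp = 1000 * 1150 * 1.7 / 1e6 = 1.9550 MPa


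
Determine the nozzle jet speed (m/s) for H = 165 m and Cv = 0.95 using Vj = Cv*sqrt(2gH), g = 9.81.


Vj = 0.95 * sqrt(2*9.81*165) = 54.0524 m/s


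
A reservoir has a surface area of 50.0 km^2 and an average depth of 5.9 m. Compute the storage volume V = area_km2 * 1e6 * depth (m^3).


V = 50.0 * 1e6 * 5.9 = 2.9500e+08 m^3


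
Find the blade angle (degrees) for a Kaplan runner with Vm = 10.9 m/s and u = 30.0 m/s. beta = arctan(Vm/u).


beta = arctan(10.9 / 30.0) = 19.9678 degrees


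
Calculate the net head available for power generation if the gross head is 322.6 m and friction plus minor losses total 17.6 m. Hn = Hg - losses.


Hn = 322.6 - 17.6 = 305.0000 m


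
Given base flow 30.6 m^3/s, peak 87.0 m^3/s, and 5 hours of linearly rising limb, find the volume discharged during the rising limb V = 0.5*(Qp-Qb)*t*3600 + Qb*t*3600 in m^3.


V = 0.5*(87.0 - 30.6)*5*3600 + 30.6*5*3600 = 1.0584e+06 m^3


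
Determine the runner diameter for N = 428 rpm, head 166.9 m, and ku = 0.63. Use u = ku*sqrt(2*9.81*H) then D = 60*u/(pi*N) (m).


u = 0.63 * sqrt(2*9.81*166.9) = 36.0511 m/s
D = 60 * 36.0511 / (pi * 428) = 1.6087 m


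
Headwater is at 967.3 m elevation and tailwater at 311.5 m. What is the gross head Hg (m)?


Hg = 967.3 - 311.5 = 655.8000 m


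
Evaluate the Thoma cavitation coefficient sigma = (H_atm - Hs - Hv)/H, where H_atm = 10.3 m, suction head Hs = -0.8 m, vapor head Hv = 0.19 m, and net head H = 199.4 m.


sigma = (10.3 - (-0.8) - 0.19) / 199.4 = 0.0547


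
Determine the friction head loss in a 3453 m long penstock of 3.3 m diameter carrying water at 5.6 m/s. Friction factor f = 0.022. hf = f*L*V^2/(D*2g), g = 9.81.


hf = 0.022 * 3453 * 5.6^2 / (3.3 * 2 * 9.81) = 36.7945 m


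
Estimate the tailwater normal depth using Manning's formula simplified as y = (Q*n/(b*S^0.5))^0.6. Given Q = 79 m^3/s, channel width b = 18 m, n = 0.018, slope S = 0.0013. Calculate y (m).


y = (79 * 0.018 / (18 * 0.0013^0.5))^0.6 = 1.6010 m


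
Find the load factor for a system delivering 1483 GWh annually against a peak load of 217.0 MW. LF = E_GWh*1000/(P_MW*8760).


LF = 1483 * 1000 / (217.0 * 8760) = 0.7801


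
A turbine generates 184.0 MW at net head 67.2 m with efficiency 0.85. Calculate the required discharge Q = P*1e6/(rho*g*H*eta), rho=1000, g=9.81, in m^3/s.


Q = 184.0 * 1e6 / (1000 * 9.81 * 67.2 * 0.85) = 328.3678 m^3/s


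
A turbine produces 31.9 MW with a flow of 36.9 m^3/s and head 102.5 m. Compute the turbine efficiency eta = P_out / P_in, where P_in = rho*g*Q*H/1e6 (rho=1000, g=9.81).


P_in = 1000 * 9.81 * 36.9 * 102.5 / 1e6 = 37.1039 MW
eta = 31.9 / 37.1039 = 0.8597


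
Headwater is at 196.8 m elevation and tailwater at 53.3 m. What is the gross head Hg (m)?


Hg = 196.8 - 53.3 = 143.5000 m


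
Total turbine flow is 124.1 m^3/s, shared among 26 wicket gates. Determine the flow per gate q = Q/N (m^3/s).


q = 124.1 / 26 = 4.7731 m^3/s


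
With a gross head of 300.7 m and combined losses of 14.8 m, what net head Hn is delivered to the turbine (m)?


Hn = 300.7 - 14.8 = 285.9000 m


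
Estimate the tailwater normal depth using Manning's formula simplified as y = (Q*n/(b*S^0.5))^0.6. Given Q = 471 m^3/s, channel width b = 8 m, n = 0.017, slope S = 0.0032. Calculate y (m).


y = (471 * 0.017 / (8 * 0.0032^0.5))^0.6 = 5.6064 m


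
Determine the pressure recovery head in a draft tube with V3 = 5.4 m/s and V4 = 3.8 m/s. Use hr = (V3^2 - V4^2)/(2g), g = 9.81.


hr = (5.4^2 - 3.8^2) / (2*9.81) = 0.7503 m


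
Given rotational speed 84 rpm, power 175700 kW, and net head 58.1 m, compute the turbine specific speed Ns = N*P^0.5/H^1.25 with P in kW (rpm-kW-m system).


Ns = 84 * 175700^0.5 / 58.1^1.25 = 219.5053


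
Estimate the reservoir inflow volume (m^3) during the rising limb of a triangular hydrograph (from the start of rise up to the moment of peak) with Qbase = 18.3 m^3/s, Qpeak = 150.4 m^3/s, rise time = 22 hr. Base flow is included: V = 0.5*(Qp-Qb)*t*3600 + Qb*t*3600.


V = 0.5*(150.4 - 18.3)*22*3600 + 18.3*22*3600 = 6.6805e+06 m^3


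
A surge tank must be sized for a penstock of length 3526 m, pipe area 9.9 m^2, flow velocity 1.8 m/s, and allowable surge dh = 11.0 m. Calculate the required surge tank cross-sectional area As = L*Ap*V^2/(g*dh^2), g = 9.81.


As = 3526 * 9.9 * 1.8^2 / (9.81 * 11.0^2) = 95.2814 m^2


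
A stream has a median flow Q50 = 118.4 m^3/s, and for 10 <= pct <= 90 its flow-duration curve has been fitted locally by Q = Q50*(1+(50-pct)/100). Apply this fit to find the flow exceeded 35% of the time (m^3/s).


Q = 118.4 * (1 + (50 - 35)/100) = 136.1600 m^3/s


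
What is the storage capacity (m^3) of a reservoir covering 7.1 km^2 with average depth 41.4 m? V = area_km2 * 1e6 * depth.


V = 7.1 * 1e6 * 41.4 = 2.9394e+08 m^3


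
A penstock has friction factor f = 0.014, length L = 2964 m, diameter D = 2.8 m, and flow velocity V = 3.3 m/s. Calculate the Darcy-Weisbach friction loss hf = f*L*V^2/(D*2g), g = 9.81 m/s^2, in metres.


hf = 0.014 * 2964 * 3.3^2 / (2.8 * 2 * 9.81) = 8.2258 m


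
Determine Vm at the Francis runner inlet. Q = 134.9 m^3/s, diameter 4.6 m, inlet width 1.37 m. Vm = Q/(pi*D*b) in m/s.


Vm = 134.9 / (pi * 4.6 * 1.37) = 6.8137 m/s


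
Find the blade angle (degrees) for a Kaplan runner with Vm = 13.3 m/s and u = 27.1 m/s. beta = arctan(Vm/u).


beta = arctan(13.3 / 27.1) = 26.1406 degrees


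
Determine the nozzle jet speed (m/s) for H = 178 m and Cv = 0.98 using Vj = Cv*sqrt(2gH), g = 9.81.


Vj = 0.98 * sqrt(2*9.81*178) = 57.9143 m/s


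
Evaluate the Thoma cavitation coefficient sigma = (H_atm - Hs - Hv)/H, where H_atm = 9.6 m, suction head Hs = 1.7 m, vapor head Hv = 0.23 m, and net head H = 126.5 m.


sigma = (9.6 - 1.7 - 0.23) / 126.5 = 0.0606


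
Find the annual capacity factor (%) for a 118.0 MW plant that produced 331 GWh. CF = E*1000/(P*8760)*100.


CF = 331 * 1000 / (118.0 * 8760) * 100 = 32.0215 %


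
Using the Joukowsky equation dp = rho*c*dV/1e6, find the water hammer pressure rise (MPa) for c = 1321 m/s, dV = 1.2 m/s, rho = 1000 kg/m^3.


dp = 1000 * 1321 * 1.2 / 1e6 = 1.5852 MPa


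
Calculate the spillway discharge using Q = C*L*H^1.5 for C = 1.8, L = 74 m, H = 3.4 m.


Q = 1.8 * 74 * 3.4^1.5 = 835.0695 m^3/s


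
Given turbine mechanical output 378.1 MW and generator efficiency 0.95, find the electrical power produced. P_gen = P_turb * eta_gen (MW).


P_gen = 378.1 * 0.95 = 359.1950 MW


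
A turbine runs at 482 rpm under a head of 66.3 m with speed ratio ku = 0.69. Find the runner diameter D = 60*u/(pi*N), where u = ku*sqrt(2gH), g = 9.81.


u = 0.69 * sqrt(2*9.81*66.3) = 24.8860 m/s
D = 60 * 24.8860 / (pi * 482) = 0.9861 m
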